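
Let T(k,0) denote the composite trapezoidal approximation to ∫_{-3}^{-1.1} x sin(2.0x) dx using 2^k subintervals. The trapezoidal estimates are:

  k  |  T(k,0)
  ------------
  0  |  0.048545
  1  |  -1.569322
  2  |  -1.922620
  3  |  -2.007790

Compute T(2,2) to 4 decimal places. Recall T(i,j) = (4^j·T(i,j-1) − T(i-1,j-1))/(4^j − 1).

Richardson extrapolation on the trapezoidal column (denominator 4−1=3):
T(1,1) = -1.569322 + (-1.569322 − 0.048545)/3 = -2.108611
T(2,1) = -1.922620 + (-1.922620 − (-1.569322))/3 = -2.040386
T(2,2) = -2.040386 + (-2.040386 − (-2.108611))/15 = -2.035838
(Column j=1 coincides with Simpson's rule on the same nodes.)

-2.0358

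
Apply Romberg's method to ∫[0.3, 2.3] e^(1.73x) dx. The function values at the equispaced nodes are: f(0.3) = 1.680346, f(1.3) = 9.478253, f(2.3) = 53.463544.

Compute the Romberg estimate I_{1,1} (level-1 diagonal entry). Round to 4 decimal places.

I_{0,0} (trapezoid, 1 panel, h=2.0000): 55.143890
I_{1,0} (trapezoid, 2 panels, h=1.0000): 37.050198
I_{1,1} = 37.050198 + (37.050198 − 55.143890)/3 = 31.018967

31.0190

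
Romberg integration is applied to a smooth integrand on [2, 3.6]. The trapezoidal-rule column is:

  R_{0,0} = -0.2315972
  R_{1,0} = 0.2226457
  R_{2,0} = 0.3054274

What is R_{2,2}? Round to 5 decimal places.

0.33029

R_{1,1} = 0.2226457 + (0.2226457 − (-0.2315972))/3 = 0.3740600
R_{2,1} = (4·0.3054274 − 0.2226457) / 3 = 0.3330213
R_{2,2} = (16·0.3330213 − 0.3740600) / 15 = 0.3302854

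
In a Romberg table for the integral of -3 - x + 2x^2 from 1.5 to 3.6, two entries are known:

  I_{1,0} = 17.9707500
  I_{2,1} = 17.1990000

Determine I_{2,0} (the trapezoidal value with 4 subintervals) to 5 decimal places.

From I_{2,1} = (4·I_{2,0} − I_{1,0})/3, solve for I_{2,0}:
4·I_{2,0} = 3·17.1990000 + 17.9707500 = 69.5677500
I_{2,0} = 17.3919375

17.39194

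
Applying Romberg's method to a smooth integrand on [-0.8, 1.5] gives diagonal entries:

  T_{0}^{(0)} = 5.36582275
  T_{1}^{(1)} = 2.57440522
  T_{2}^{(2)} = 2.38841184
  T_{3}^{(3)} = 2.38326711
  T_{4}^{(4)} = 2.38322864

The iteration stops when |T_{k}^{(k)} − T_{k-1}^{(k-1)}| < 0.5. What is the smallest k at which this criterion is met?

|T_{1}^{(1)} − T_{0}^{(0)}| = 2.79141753 ≥ 0.5
|T_{2}^{(2)} − T_{1}^{(1)}| = 0.18599338 < 0.5

k = 2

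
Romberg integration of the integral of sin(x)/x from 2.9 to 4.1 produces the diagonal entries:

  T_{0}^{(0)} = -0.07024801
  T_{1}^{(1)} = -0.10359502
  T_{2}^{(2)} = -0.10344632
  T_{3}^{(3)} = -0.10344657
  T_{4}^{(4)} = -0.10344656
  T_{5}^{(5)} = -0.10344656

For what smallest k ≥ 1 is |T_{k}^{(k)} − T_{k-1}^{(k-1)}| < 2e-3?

|T_{1}^{(1)} − T_{0}^{(0)}| = 0.03334701 ≥ 2e-3
|T_{2}^{(2)} − T_{1}^{(1)}| = 0.00014870 < 2e-3

k = 2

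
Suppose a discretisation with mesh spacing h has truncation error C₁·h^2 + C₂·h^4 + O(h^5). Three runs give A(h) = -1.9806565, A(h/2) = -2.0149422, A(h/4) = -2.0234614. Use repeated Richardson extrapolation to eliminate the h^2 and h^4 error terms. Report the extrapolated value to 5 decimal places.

First eliminate the h^2 term (factor 2^2 = 4):
  B₁ = (4·(-2.0149422) − (-1.9806565))/3 = -2.0263708
  B₂ = (4·(-2.0234614) − (-2.0149422))/3 = -2.0263011
Then eliminate the h^4 term (factor 2^4 = 16):
  (16·(-2.0263011) − (-2.0263708))/15 = -2.0262965

-2.02630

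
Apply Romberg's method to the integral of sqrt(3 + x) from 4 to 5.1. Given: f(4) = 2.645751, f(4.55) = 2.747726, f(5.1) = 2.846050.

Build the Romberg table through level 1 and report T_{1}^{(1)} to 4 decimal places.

T_{0}^{(0)} (trapezoid, 1 panel, h=1.1000): 3.020491
T_{1}^{(0)} (trapezoid, 2 panels, h=0.5500): 3.021495
T_{1}^{(1)} = 3.021495 + (3.021495 − 3.020491)/3 = 3.021830

3.0218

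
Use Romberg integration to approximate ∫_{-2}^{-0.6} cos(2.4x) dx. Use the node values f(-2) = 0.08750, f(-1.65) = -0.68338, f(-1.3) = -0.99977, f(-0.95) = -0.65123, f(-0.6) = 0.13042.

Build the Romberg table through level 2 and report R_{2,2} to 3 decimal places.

-0.827

R_{0,0} (trapezoid, 1 panel, h=1.4000): 0.15254
R_{1,0} (trapezoid, 2 panels, h=0.7000): -0.62357
R_{2,0} (trapezoid, 4 panels, h=0.3500): -0.77890
R_{1,1} = -0.62357 + (-0.62357 − 0.15254)/3 = -0.88227
R_{2,1} = -0.77890 + (-0.77890 − (-0.62357))/3 = -0.83068
R_{2,2} = -0.83068 + (-0.83068 − (-0.88227))/15 = -0.82724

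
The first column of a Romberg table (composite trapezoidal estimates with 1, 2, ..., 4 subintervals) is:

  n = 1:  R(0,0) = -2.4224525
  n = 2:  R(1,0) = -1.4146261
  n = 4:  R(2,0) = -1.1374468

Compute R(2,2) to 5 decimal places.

-1.04281

Richardson extrapolation on the trapezoidal column (denominator 4−1=3):
R(1,1) = (4·(-1.4146261) − (-2.4224525)) / 3 = -1.0786840
R(2,1) = -1.1374468 + (-1.1374468 − (-1.4146261))/3 = -1.0450537
R(2,2) = -1.0450537 + (-1.0450537 − (-1.0786840))/15 = -1.0428117
(Column j=1 coincides with Simpson's rule on the same nodes.)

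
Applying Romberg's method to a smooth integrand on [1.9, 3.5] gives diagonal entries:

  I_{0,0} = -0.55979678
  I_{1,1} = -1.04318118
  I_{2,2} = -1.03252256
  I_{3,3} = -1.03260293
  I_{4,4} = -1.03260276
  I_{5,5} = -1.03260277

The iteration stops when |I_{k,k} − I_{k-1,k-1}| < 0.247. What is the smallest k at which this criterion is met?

|I_{1,1} − I_{0,0}| = 0.48338440 ≥ 0.247
|I_{2,2} − I_{1,1}| = 0.01065862 < 0.247

k = 2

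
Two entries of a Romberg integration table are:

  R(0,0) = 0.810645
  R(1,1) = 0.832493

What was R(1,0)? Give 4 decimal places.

0.8270

From R(1,1) = (4·R(1,0) − R(0,0))/3, solve for R(1,0):
4·R(1,0) = 3·0.832493 + 0.810645 = 3.308124
R(1,0) = 0.827031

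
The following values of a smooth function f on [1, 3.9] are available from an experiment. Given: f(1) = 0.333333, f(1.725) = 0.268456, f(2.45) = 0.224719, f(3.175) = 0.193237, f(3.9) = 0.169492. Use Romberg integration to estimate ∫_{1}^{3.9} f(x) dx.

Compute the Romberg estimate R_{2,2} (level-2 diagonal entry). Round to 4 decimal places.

0.6764

R_{0,0} (trapezoid, 1 panel, h=2.9000): 0.729096
R_{1,0} (trapezoid, 2 panels, h=1.4500): 0.690391
R_{2,0} (trapezoid, 4 panels, h=0.7250): 0.679923
R_{1,1} = 0.690391 + (0.690391 − 0.729096)/3 = 0.677489
R_{2,1} = 0.679923 + (0.679923 − 0.690391)/3 = 0.676434
R_{2,2} = 0.676434 + (0.676434 − 0.677489)/15 = 0.676364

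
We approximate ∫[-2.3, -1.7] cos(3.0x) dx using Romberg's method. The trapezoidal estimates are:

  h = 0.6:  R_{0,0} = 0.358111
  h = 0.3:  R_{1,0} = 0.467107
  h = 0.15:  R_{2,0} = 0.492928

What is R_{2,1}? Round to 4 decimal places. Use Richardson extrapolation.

0.5015

R_{2,1} = 0.492928 + (0.492928 − 0.467107)/3 = 0.501535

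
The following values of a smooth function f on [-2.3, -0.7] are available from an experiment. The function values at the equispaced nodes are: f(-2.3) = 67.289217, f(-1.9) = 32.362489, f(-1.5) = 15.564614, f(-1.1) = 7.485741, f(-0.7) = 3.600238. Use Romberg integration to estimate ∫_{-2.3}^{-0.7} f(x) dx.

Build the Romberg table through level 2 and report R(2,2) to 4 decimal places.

34.8115

R(0,0) (trapezoid, 1 panel, h=1.6000): 56.711564
R(1,0) (trapezoid, 2 panels, h=0.8000): 40.807473
R(2,0) (trapezoid, 4 panels, h=0.4000): 36.343029
R(1,1) = 40.807473 + (40.807473 − 56.711564)/3 = 35.506109
R(2,1) = 36.343029 + (36.343029 − 40.807473)/3 = 34.854881
R(2,2) = 34.854881 + (34.854881 − 35.506109)/15 = 34.811466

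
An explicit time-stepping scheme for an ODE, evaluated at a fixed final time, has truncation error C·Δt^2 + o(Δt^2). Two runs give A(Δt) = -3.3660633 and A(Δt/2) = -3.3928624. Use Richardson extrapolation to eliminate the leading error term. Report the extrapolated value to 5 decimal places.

The leading error scales as Δt^2; refining by a factor of 2 reduces it by 2^2 = 4.
Extrapolated value = (4·A(Δt/2) − A(Δt)) / (4 − 1)
= (4·(-3.3928624) − (-3.3660633)) / 3
= -10.2053863 / 3 = -3.4017954

-3.40180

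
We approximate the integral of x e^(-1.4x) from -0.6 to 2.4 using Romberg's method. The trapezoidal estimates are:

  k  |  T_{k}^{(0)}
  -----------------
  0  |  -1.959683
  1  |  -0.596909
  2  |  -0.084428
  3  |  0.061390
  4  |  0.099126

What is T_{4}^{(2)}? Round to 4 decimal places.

Richardson extrapolation on the trapezoidal column (denominator 4−1=3):
T_{3}^{(1)} = (4·0.061390 − (-0.084428)) / 3 = 0.109996
T_{4}^{(1)} = 0.099126 + (0.099126 − 0.061390)/3 = 0.111705
T_{4}^{(2)} = 0.111705 + (0.111705 − 0.109996)/15 = 0.111819

0.1118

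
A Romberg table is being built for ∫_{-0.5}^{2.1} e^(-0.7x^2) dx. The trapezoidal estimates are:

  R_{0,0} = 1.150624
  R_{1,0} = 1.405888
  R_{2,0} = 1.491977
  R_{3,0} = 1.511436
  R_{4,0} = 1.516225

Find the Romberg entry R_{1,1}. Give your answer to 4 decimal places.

Richardson extrapolation on the trapezoidal column (denominator 4−1=3):
R_{1,1} = (4·1.405888 − 1.150624) / 3 = 1.490976

1.4910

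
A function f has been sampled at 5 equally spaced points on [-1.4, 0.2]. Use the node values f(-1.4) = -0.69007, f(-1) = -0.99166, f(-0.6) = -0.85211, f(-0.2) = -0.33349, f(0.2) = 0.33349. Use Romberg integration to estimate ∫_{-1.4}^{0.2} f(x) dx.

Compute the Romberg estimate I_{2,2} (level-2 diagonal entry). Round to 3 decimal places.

-0.980

I_{0,0} (trapezoid, 1 panel, h=1.6000): -0.28526
I_{1,0} (trapezoid, 2 panels, h=0.8000): -0.82432
I_{2,0} (trapezoid, 4 panels, h=0.4000): -0.94222
I_{1,1} = -0.82432 + (-0.82432 − (-0.28526))/3 = -1.00401
I_{2,1} = -0.94222 + (-0.94222 − (-0.82432))/3 = -0.98152
I_{2,2} = -0.98152 + (-0.98152 − (-1.00401))/15 = -0.98002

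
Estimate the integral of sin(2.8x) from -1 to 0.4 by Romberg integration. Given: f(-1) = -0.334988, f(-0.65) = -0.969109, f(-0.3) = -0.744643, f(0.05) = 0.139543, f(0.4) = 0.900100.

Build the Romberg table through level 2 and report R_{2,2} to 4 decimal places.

R_{0,0} (trapezoid, 1 panel, h=1.4000): 0.395578
R_{1,0} (trapezoid, 2 panels, h=0.7000): -0.323461
R_{2,0} (trapezoid, 4 panels, h=0.3500): -0.452079
R_{1,1} = -0.323461 + (-0.323461 − 0.395578)/3 = -0.563141
R_{2,1} = -0.452079 + (-0.452079 − (-0.323461))/3 = -0.494952
R_{2,2} = -0.494952 + (-0.494952 − (-0.563141))/15 = -0.490406

-0.4904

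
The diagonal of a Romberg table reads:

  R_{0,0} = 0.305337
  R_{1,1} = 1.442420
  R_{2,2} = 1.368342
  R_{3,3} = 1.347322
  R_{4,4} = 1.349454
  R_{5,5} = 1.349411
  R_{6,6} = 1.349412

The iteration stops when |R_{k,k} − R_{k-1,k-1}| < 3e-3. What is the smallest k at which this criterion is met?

k = 4

|R_{1,1} − R_{0,0}| = 1.137083 ≥ 3e-3
|R_{2,2} − R_{1,1}| = 0.074078 ≥ 3e-3
|R_{3,3} − R_{2,2}| = 0.021020 ≥ 3e-3
|R_{4,4} − R_{3,3}| = 0.002132 < 3e-3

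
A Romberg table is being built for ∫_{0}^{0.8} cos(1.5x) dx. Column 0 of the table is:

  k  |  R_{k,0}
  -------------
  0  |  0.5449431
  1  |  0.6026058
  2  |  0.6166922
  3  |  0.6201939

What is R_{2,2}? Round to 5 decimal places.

0.62136

Richardson extrapolation on the trapezoidal column (denominator 4−1=3):
R_{1,1} = (4·0.6026058 − 0.5449431) / 3 = 0.6218267
R_{2,1} = 0.6166922 + (0.6166922 − 0.6026058)/3 = 0.6213877
R_{2,2} = 0.6213877 + (0.6213877 − 0.6218267)/15 = 0.6213584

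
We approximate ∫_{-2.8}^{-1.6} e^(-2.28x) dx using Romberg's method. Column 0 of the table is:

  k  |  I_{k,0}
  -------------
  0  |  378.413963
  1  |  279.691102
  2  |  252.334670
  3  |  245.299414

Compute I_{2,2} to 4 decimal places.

Richardson extrapolation on the trapezoidal column (denominator 4−1=3):
I_{1,1} = 279.691102 + (279.691102 − 378.413963)/3 = 246.783482
I_{2,1} = (4·252.334670 − 279.691102) / 3 = 243.215859
I_{2,2} = (16·243.215859 − 246.783482) / 15 = 242.978017

242.9780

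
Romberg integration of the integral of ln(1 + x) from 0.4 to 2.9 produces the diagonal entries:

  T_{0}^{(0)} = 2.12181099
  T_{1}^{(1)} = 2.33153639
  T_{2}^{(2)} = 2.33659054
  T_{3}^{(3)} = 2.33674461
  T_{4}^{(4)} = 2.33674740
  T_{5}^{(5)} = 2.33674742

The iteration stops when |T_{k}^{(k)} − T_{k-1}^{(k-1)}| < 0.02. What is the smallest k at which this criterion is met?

k = 2

|T_{1}^{(1)} − T_{0}^{(0)}| = 0.20972540 ≥ 0.02
|T_{2}^{(2)} − T_{1}^{(1)}| = 0.00505415 < 0.02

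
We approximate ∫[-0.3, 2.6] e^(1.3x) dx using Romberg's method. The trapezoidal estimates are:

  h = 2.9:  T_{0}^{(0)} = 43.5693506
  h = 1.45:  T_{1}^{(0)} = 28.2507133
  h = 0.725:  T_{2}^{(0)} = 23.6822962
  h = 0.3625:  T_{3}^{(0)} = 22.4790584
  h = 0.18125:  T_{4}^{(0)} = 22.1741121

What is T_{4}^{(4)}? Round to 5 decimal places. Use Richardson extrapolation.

Richardson extrapolation on the trapezoidal column (denominator 4−1=3):
T_{1}^{(1)} = (4·28.2507133 − 43.5693506) / 3 = 23.1445009
T_{2}^{(1)} = (4·23.6822962 − 28.2507133) / 3 = 22.1594905
T_{3}^{(1)} = (4·22.4790584 − 23.6822962) / 3 = 22.0779791
T_{4}^{(1)} = 22.1741121 + (22.1741121 − 22.4790584)/3 = 22.0724633
T_{2}^{(2)} = (16·22.1594905 − 23.1445009) / 15 = 22.0938231
T_{3}^{(2)} = (16·22.0779791 − 22.1594905) / 15 = 22.0725450
T_{4}^{(2)} = (16·22.0724633 − 22.0779791) / 15 = 22.0720956
T_{3}^{(3)} = (64·22.0725450 − 22.0938231) / 63 = 22.0722073
T_{4}^{(3)} = (64·22.0720956 − 22.0725450) / 63 = 22.0720885
T_{4}^{(4)} = (256·22.0720885 − 22.0722073) / 255 = 22.0720880
(Column j=1 coincides with Simpson's rule on the same nodes.)

22.07209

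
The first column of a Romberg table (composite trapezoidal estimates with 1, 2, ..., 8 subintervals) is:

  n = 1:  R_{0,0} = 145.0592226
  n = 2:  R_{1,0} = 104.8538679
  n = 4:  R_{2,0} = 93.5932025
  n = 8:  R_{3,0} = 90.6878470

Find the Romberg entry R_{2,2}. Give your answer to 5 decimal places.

89.73215

Richardson extrapolation on the trapezoidal column (denominator 4−1=3):
R_{1,1} = 104.8538679 + (104.8538679 − 145.0592226)/3 = 91.4520830
R_{2,1} = (4·93.5932025 − 104.8538679) / 3 = 89.8396474
R_{2,2} = (16·89.8396474 − 91.4520830) / 15 = 89.7321517
(Column j=1 coincides with Simpson's rule on the same nodes.)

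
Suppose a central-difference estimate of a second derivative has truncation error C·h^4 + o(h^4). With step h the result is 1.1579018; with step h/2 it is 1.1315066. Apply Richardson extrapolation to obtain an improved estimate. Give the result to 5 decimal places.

The leading error scales as h^4; refining by a factor of 2 reduces it by 2^4 = 16.
Extrapolated value = (16·A(h/2) − A(h)) / (16 − 1)
= (16·1.1315066 − 1.1579018) / 15
= 16.9462038 / 15 = 1.1297469

1.12975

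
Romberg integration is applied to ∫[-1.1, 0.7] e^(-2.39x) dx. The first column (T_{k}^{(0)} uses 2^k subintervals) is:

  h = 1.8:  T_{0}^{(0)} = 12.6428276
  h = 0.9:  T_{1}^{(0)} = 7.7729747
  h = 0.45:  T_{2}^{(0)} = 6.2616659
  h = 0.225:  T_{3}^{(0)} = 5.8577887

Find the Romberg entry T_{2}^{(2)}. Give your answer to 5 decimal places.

Richardson extrapolation on the trapezoidal column (denominator 4−1=3):
T_{1}^{(1)} = (4·7.7729747 − 12.6428276) / 3 = 6.1496904
T_{2}^{(1)} = 6.2616659 + (6.2616659 − 7.7729747)/3 = 5.7578963
T_{2}^{(2)} = 5.7578963 + (5.7578963 − 6.1496904)/15 = 5.7317767

5.73178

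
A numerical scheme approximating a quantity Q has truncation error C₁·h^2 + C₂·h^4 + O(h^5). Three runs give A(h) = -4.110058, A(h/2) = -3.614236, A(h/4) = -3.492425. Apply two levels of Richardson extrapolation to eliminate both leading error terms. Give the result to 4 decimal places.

-3.4520

First eliminate the h^2 term (factor 2^2 = 4):
  B₁ = (4·(-3.614236) − (-4.110058))/3 = -3.448962
  B₂ = (4·(-3.492425) − (-3.614236))/3 = -3.451821
Then eliminate the h^4 term (factor 2^4 = 16):
  (16·(-3.451821) − (-3.448962))/15 = -3.452012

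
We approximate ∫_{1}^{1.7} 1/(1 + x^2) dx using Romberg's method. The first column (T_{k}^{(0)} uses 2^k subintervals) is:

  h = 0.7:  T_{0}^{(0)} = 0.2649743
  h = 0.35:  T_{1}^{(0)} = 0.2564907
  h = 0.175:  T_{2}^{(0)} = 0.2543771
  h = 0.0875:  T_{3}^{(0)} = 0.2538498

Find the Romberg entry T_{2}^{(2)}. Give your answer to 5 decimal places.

Richardson extrapolation on the trapezoidal column (denominator 4−1=3):
T_{1}^{(1)} = (4·0.2564907 − 0.2649743) / 3 = 0.2536628
T_{2}^{(1)} = 0.2543771 + (0.2543771 − 0.2564907)/3 = 0.2536726
T_{2}^{(2)} = 0.2536726 + (0.2536726 − 0.2536628)/15 = 0.2536733

0.25367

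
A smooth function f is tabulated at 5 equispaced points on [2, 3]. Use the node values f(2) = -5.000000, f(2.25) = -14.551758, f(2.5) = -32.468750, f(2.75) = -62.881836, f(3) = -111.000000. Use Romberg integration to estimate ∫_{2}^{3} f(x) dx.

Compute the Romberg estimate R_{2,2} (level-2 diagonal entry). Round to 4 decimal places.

-40.8833

R_{0,0} (trapezoid, 1 panel, h=1.0000): -58.000000
R_{1,0} (trapezoid, 2 panels, h=0.5000): -45.234375
R_{2,0} (trapezoid, 4 panels, h=0.2500): -41.975586
R_{1,1} = -45.234375 + (-45.234375 − (-58.000000))/3 = -40.979167
R_{2,1} = -41.975586 + (-41.975586 − (-45.234375))/3 = -40.889323
R_{2,2} = -40.889323 + (-40.889323 − (-40.979167))/15 = -40.883333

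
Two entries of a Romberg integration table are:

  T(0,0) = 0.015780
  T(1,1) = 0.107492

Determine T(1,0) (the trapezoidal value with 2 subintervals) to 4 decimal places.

0.0846

From T(1,1) = (4·T(1,0) − T(0,0))/3, solve for T(1,0):
4·T(1,0) = 3·0.107492 + 0.015780 = 0.338256
T(1,0) = 0.084564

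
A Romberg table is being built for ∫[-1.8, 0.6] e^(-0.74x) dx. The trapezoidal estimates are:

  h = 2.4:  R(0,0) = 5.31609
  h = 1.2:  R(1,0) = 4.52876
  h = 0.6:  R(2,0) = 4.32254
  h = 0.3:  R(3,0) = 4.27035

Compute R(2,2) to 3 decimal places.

Richardson extrapolation on the trapezoidal column (denominator 4−1=3):
R(1,1) = (4·4.52876 − 5.31609) / 3 = 4.26632
R(2,1) = 4.32254 + (4.32254 − 4.52876)/3 = 4.25380
R(2,2) = 4.25380 + (4.25380 − 4.26632)/15 = 4.25297

4.253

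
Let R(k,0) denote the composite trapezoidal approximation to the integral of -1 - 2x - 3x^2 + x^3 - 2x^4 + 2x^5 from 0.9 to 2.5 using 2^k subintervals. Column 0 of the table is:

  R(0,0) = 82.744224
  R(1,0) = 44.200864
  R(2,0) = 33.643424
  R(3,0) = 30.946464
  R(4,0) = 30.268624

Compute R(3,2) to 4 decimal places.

R(2,1) = (4·33.643424 − 44.200864) / 3 = 30.124277
R(3,1) = (4·30.946464 − 33.643424) / 3 = 30.047477
R(3,2) = (16·30.047477 − 30.124277) / 15 = 30.042357

30.0424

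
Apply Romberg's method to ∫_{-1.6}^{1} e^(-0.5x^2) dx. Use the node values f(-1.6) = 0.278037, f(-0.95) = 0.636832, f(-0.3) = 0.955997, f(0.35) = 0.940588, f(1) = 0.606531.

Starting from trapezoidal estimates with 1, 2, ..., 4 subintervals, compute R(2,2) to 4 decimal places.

1.9685

R(0,0) (trapezoid, 1 panel, h=2.6000): 1.149938
R(1,0) (trapezoid, 2 panels, h=1.3000): 1.817765
R(2,0) (trapezoid, 4 panels, h=0.6500): 1.934206
R(1,1) = 1.817765 + (1.817765 − 1.149938)/3 = 2.040374
R(2,1) = 1.934206 + (1.934206 − 1.817765)/3 = 1.973020
R(2,2) = 1.973020 + (1.973020 − 2.040374)/15 = 1.968530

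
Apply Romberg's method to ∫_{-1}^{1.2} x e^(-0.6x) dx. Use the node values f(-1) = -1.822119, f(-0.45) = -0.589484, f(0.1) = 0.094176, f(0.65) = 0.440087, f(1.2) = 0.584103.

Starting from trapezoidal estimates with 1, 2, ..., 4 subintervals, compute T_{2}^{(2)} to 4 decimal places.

-0.3011

T_{0}^{(0)} (trapezoid, 1 panel, h=2.2000): -1.361818
T_{1}^{(0)} (trapezoid, 2 panels, h=1.1000): -0.577315
T_{2}^{(0)} (trapezoid, 4 panels, h=0.5500): -0.370826
T_{1}^{(1)} = -0.577315 + (-0.577315 − (-1.361818))/3 = -0.315814
T_{2}^{(1)} = -0.370826 + (-0.370826 − (-0.577315))/3 = -0.301996
T_{2}^{(2)} = -0.301996 + (-0.301996 − (-0.315814))/15 = -0.301075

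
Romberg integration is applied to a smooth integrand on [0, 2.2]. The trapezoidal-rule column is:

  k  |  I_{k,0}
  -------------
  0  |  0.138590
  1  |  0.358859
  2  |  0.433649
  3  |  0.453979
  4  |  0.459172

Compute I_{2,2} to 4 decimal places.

I_{1,1} = 0.358859 + (0.358859 − 0.138590)/3 = 0.432282
I_{2,1} = (4·0.433649 − 0.358859) / 3 = 0.458579
I_{2,2} = (16·0.458579 − 0.432282) / 15 = 0.460332

0.4603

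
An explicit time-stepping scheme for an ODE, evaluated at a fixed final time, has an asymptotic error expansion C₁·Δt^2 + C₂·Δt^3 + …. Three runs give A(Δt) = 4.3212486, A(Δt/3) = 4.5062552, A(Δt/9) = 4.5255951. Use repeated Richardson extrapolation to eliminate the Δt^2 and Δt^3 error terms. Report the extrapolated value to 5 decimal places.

4.52796

First eliminate the Δt^2 term (factor 3^2 = 9):
  B₁ = (9·4.5062552 − 4.3212486)/8 = 4.5293810
  B₂ = (9·4.5255951 − 4.5062552)/8 = 4.5280126
Then eliminate the Δt^3 term (factor 3^3 = 27):
  (27·4.5280126 − 4.5293810)/26 = 4.5279600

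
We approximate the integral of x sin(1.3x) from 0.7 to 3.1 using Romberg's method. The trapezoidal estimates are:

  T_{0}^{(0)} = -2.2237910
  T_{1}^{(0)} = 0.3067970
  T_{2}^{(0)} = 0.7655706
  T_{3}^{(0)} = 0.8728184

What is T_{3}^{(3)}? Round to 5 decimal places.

0.90798

T_{1}^{(1)} = (4·0.3067970 − (-2.2237910)) / 3 = 1.1503263
T_{2}^{(1)} = 0.7655706 + (0.7655706 − 0.3067970)/3 = 0.9184951
T_{3}^{(1)} = 0.8728184 + (0.8728184 − 0.7655706)/3 = 0.9085677
T_{2}^{(2)} = (16·0.9184951 − 1.1503263) / 15 = 0.9030397
T_{3}^{(2)} = 0.9085677 + (0.9085677 − 0.9184951)/15 = 0.9079059
T_{3}^{(3)} = 0.9079059 + (0.9079059 − 0.9030397)/63 = 0.9079831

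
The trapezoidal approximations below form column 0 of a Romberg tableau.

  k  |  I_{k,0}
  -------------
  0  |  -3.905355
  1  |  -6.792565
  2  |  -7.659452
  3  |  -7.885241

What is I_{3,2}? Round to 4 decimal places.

-7.9613

Richardson extrapolation on the trapezoidal column (denominator 4−1=3):
I_{2,1} = (4·(-7.659452) − (-6.792565)) / 3 = -7.948414
I_{3,1} = -7.885241 + (-7.885241 − (-7.659452))/3 = -7.960504
I_{3,2} = -7.960504 + (-7.960504 − (-7.948414))/15 = -7.961310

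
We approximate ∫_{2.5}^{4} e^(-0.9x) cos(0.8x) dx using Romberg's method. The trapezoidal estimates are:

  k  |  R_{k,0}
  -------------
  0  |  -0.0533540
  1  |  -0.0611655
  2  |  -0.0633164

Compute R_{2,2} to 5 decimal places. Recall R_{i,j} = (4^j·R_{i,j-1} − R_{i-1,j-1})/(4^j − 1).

R_{1,1} = -0.0611655 + (-0.0611655 − (-0.0533540))/3 = -0.0637693
R_{2,1} = (4·(-0.0633164) − (-0.0611655)) / 3 = -0.0640334
R_{2,2} = -0.0640334 + (-0.0640334 − (-0.0637693))/15 = -0.0640510

-0.06405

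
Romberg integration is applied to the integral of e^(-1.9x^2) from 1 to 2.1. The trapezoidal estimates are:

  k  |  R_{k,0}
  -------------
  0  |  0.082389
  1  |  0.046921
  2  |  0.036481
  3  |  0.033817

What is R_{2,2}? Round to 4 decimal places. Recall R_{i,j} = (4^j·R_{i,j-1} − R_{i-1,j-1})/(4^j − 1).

Richardson extrapolation on the trapezoidal column (denominator 4−1=3):
R_{1,1} = 0.046921 + (0.046921 − 0.082389)/3 = 0.035098
R_{2,1} = (4·0.036481 − 0.046921) / 3 = 0.033001
R_{2,2} = 0.033001 + (0.033001 − 0.035098)/15 = 0.032861

0.0329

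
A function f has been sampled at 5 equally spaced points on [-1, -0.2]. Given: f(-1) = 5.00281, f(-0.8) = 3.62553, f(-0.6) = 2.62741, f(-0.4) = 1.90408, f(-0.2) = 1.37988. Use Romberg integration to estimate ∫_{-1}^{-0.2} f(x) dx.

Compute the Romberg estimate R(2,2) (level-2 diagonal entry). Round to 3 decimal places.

R(0,0) (trapezoid, 1 panel, h=0.8000): 2.55308
R(1,0) (trapezoid, 2 panels, h=0.4000): 2.32750
R(2,0) (trapezoid, 4 panels, h=0.2000): 2.26967
R(1,1) = 2.32750 + (2.32750 − 2.55308)/3 = 2.25231
R(2,1) = 2.26967 + (2.26967 − 2.32750)/3 = 2.25039
R(2,2) = 2.25039 + (2.25039 − 2.25231)/15 = 2.25026

2.250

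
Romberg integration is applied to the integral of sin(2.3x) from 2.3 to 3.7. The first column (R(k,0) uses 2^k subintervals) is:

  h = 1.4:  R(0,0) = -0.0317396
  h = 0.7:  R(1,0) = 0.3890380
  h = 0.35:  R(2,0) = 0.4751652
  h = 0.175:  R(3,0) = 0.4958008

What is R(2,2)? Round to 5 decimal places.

Richardson extrapolation on the trapezoidal column (denominator 4−1=3):
R(1,1) = (4·0.3890380 − (-0.0317396)) / 3 = 0.5292972
R(2,1) = (4·0.4751652 − 0.3890380) / 3 = 0.5038743
R(2,2) = (16·0.5038743 − 0.5292972) / 15 = 0.5021794
(Column j=1 coincides with Simpson's rule on the same nodes.)

0.50218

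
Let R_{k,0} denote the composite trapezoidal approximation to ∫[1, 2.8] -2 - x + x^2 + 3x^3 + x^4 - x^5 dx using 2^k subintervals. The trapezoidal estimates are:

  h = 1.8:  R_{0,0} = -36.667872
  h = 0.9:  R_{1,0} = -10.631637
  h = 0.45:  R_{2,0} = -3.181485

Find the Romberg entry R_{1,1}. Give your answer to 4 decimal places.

-1.9529

R_{1,1} = -10.631637 + (-10.631637 − (-36.667872))/3 = -1.952892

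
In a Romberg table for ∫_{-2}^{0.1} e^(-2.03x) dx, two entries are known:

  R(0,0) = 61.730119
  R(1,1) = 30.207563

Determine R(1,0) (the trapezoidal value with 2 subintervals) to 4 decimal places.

From R(1,1) = (4·R(1,0) − R(0,0))/3, solve for R(1,0):
4·R(1,0) = 3·30.207563 + 61.730119 = 152.352808
R(1,0) = 38.088202

38.0882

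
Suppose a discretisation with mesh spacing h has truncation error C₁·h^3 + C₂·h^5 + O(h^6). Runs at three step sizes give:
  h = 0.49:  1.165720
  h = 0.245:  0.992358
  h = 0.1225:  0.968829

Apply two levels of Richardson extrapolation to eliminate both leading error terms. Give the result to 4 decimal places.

0.9654

First eliminate the h^3 term (factor 2^3 = 8):
  B₁ = (8·0.992358 − 1.165720)/7 = 0.967592
  B₂ = (8·0.968829 − 0.992358)/7 = 0.965468
Then eliminate the h^5 term (factor 2^5 = 32):
  (32·0.965468 − 0.967592)/31 = 0.965399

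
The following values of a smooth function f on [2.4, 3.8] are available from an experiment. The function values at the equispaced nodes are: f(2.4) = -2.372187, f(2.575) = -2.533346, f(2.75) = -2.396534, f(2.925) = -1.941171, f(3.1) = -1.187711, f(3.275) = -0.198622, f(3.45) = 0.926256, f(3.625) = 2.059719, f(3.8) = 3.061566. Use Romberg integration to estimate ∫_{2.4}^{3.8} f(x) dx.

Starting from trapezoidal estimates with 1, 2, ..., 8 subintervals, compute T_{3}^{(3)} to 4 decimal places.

T_{0}^{(0)} (trapezoid, 1 panel, h=1.4000): 0.482565
T_{1}^{(0)} (trapezoid, 2 panels, h=0.7000): -0.590115
T_{2}^{(0)} (trapezoid, 4 panels, h=0.3500): -0.809655
T_{3}^{(0)} (trapezoid, 8 panels, h=0.1750): -0.862176
T_{1}^{(1)} = -0.590115 + (-0.590115 − 0.482565)/3 = -0.947675
T_{2}^{(1)} = -0.809655 + (-0.809655 − (-0.590115))/3 = -0.882835
T_{3}^{(1)} = -0.862176 + (-0.862176 − (-0.809655))/3 = -0.879683
T_{2}^{(2)} = -0.882835 + (-0.882835 − (-0.947675))/15 = -0.878512
T_{3}^{(2)} = -0.879683 + (-0.879683 − (-0.882835))/15 = -0.879473
T_{3}^{(3)} = -0.879473 + (-0.879473 − (-0.878512))/63 = -0.879488

-0.8795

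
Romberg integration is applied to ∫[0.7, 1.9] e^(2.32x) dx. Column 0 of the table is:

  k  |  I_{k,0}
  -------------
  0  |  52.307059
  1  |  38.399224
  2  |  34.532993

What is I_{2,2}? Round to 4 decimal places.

I_{1,1} = (4·38.399224 − 52.307059) / 3 = 33.763279
I_{2,1} = (4·34.532993 − 38.399224) / 3 = 33.244249
I_{2,2} = 33.244249 + (33.244249 − 33.763279)/15 = 33.209647

33.2096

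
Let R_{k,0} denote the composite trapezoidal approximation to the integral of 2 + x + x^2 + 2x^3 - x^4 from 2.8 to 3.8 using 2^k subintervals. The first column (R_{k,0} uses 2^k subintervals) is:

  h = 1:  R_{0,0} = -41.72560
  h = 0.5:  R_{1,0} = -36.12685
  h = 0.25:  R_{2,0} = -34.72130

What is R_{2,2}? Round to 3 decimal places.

R_{1,1} = -36.12685 + (-36.12685 − (-41.72560))/3 = -34.26060
R_{2,1} = (4·(-34.72130) − (-36.12685)) / 3 = -34.25278
R_{2,2} = -34.25278 + (-34.25278 − (-34.26060))/15 = -34.25226
(Column j=1 coincides with Simpson's rule on the same nodes.)

-34.252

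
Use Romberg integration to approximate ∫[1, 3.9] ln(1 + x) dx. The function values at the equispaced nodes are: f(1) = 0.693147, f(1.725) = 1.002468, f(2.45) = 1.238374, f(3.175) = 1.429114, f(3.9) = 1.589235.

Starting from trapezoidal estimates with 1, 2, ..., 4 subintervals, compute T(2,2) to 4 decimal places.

3.5009

T(0,0) (trapezoid, 1 panel, h=2.9000): 3.309454
T(1,0) (trapezoid, 2 panels, h=1.4500): 3.450369
T(2,0) (trapezoid, 4 panels, h=0.7250): 3.488082
T(1,1) = 3.450369 + (3.450369 − 3.309454)/3 = 3.497341
T(2,1) = 3.488082 + (3.488082 − 3.450369)/3 = 3.500653
T(2,2) = 3.500653 + (3.500653 − 3.497341)/15 = 3.500874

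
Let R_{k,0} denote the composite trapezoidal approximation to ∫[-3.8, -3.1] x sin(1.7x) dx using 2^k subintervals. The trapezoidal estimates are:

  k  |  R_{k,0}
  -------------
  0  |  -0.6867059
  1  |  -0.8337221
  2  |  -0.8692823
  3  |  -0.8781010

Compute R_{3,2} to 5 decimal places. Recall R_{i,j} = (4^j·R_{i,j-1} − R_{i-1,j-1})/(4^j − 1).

-0.88103

R_{2,1} = (4·(-0.8692823) − (-0.8337221)) / 3 = -0.8811357
R_{3,1} = -0.8781010 + (-0.8781010 − (-0.8692823))/3 = -0.8810406
R_{3,2} = -0.8810406 + (-0.8810406 − (-0.8811357))/15 = -0.8810343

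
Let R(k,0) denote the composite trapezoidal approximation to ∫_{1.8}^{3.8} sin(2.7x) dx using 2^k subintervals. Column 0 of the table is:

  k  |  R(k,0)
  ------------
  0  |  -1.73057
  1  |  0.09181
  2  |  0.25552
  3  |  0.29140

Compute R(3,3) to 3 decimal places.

R(1,1) = 0.09181 + (0.09181 − (-1.73057))/3 = 0.69927
R(2,1) = (4·0.25552 − 0.09181) / 3 = 0.31009
R(3,1) = 0.29140 + (0.29140 − 0.25552)/3 = 0.30336
R(2,2) = (16·0.31009 − 0.69927) / 15 = 0.28414
R(3,2) = (16·0.30336 − 0.31009) / 15 = 0.30291
R(3,3) = 0.30291 + (0.30291 − 0.28414)/63 = 0.30321

0.303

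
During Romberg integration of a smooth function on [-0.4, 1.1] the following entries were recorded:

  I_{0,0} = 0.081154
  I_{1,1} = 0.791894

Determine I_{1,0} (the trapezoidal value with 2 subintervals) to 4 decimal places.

0.6142

From I_{1,1} = (4·I_{1,0} − I_{0,0})/3, solve for I_{1,0}:
4·I_{1,0} = 3·0.791894 + 0.081154 = 2.456836
I_{1,0} = 0.614209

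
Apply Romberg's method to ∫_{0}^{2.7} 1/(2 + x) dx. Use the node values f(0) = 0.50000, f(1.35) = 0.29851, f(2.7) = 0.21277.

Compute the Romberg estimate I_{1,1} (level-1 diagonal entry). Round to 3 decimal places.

I_{0,0} (trapezoid, 1 panel, h=2.7000): 0.96224
I_{1,0} (trapezoid, 2 panels, h=1.3500): 0.88411
I_{1,1} = 0.88411 + (0.88411 − 0.96224)/3 = 0.85807

0.858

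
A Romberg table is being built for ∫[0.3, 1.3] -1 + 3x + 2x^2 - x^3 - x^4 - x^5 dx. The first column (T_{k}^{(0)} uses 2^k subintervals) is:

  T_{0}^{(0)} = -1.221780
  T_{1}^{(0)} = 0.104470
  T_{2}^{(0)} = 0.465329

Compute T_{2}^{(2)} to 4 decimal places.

T_{1}^{(1)} = (4·0.104470 − (-1.221780)) / 3 = 0.546553
T_{2}^{(1)} = 0.465329 + (0.465329 − 0.104470)/3 = 0.585615
T_{2}^{(2)} = 0.585615 + (0.585615 − 0.546553)/15 = 0.588219

0.5882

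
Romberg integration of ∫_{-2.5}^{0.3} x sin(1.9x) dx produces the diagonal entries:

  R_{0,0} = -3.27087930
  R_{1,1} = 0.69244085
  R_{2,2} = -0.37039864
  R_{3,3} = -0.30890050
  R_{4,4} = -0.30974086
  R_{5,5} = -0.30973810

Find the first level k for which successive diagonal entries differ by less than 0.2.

|R_{1,1} − R_{0,0}| = 3.96332015 ≥ 0.2
|R_{2,2} − R_{1,1}| = 1.06283949 ≥ 0.2
|R_{3,3} − R_{2,2}| = 0.06149814 < 0.2

k = 3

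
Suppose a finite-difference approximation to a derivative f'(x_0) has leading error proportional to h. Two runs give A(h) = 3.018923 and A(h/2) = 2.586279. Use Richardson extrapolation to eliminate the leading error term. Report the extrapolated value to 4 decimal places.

The leading error scales as h; refining by a factor of 2 reduces it by 2^1 = 2.
Extrapolated value = (2·A(h/2) − A(h)) / (2 − 1)
= (2·2.586279 − 3.018923) / 1
= 2.153635 / 1 = 2.153635

2.1536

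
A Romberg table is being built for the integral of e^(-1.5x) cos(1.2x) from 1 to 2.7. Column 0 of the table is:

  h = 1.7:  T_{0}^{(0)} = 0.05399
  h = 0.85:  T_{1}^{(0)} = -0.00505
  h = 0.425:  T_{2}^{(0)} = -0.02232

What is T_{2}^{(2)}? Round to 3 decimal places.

-0.028

T_{1}^{(1)} = -0.00505 + (-0.00505 − 0.05399)/3 = -0.02473
T_{2}^{(1)} = (4·(-0.02232) − (-0.00505)) / 3 = -0.02808
T_{2}^{(2)} = (16·(-0.02808) − (-0.02473)) / 15 = -0.02830
(Column j=1 coincides with Simpson's rule on the same nodes.)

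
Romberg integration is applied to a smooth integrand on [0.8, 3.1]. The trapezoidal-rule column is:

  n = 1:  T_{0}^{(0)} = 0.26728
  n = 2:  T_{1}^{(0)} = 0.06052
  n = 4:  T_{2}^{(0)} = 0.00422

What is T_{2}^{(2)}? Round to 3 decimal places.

T_{1}^{(1)} = 0.06052 + (0.06052 − 0.26728)/3 = -0.00840
T_{2}^{(1)} = 0.00422 + (0.00422 − 0.06052)/3 = -0.01455
T_{2}^{(2)} = -0.01455 + (-0.01455 − (-0.00840))/15 = -0.01496
(Column j=1 coincides with Simpson's rule on the same nodes.)

-0.015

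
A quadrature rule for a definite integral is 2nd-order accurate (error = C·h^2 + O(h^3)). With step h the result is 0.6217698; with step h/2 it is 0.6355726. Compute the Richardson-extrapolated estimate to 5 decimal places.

0.64017

The leading error scales as h^2; refining by a factor of 2 reduces it by 2^2 = 4.
Extrapolated value = (4·A(h/2) − A(h)) / (4 − 1)
= (4·0.6355726 − 0.6217698) / 3
= 1.9205206 / 3 = 0.6401735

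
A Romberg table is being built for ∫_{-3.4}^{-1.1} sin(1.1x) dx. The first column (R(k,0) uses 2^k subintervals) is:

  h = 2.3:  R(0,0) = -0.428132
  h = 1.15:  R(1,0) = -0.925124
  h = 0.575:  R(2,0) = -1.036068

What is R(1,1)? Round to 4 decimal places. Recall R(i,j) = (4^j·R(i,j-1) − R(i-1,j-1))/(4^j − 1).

Richardson extrapolation on the trapezoidal column (denominator 4−1=3):
R(1,1) = -0.925124 + (-0.925124 − (-0.428132))/3 = -1.090788

-1.0908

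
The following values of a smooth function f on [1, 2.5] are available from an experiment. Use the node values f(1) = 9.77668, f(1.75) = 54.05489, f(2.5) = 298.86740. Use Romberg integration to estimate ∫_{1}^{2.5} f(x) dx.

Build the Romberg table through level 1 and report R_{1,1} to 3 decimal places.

131.216

R_{0,0} (trapezoid, 1 panel, h=1.5000): 231.48306
R_{1,0} (trapezoid, 2 panels, h=0.7500): 156.28270
R_{1,1} = 156.28270 + (156.28270 − 231.48306)/3 = 131.21591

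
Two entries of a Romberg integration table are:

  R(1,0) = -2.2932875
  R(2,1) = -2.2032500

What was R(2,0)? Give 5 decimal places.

-2.22576

From R(2,1) = (4·R(2,0) − R(1,0))/3, solve for R(2,0):
4·R(2,0) = 3·(-2.2032500) + (-2.2932875) = -8.9030375
R(2,0) = -2.2257594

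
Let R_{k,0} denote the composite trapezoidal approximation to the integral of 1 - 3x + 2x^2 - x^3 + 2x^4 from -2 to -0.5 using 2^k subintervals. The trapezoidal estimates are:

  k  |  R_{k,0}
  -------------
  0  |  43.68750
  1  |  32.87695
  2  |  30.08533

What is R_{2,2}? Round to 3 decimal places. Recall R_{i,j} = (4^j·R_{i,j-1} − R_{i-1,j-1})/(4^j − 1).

29.147

Richardson extrapolation on the trapezoidal column (denominator 4−1=3):
R_{1,1} = 32.87695 + (32.87695 − 43.68750)/3 = 29.27343
R_{2,1} = (4·30.08533 − 32.87695) / 3 = 29.15479
R_{2,2} = (16·29.15479 − 29.27343) / 15 = 29.14688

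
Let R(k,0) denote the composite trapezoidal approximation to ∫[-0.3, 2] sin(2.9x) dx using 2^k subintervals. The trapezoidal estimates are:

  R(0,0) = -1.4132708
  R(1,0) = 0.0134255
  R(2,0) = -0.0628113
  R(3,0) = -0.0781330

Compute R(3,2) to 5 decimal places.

-0.08291

Richardson extrapolation on the trapezoidal column (denominator 4−1=3):
R(2,1) = -0.0628113 + (-0.0628113 − 0.0134255)/3 = -0.0882236
R(3,1) = (4·(-0.0781330) − (-0.0628113)) / 3 = -0.0832402
R(3,2) = -0.0832402 + (-0.0832402 − (-0.0882236))/15 = -0.0829080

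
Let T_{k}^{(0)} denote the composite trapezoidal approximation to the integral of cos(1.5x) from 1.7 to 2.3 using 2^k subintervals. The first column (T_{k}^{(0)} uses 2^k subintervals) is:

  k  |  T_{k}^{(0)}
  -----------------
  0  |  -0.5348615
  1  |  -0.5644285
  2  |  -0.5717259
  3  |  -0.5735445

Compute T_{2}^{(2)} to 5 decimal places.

-0.57415

T_{1}^{(1)} = -0.5644285 + (-0.5644285 − (-0.5348615))/3 = -0.5742842
T_{2}^{(1)} = (4·(-0.5717259) − (-0.5644285)) / 3 = -0.5741584
T_{2}^{(2)} = (16·(-0.5741584) − (-0.5742842)) / 15 = -0.5741500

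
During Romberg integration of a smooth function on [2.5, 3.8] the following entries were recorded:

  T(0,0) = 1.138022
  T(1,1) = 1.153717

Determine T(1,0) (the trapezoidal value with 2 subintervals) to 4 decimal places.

From T(1,1) = (4·T(1,0) − T(0,0))/3, solve for T(1,0):
4·T(1,0) = 3·1.153717 + 1.138022 = 4.599173
T(1,0) = 1.149793

1.1498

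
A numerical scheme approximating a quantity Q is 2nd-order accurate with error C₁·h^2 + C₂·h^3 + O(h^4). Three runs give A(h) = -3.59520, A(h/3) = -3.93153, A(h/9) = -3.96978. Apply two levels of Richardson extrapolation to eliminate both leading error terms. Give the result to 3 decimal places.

-3.975

First eliminate the h^2 term (factor 3^2 = 9):
  B₁ = (9·(-3.93153) − (-3.59520))/8 = -3.97357
  B₂ = (9·(-3.96978) − (-3.93153))/8 = -3.97456
Then eliminate the h^3 term (factor 3^3 = 27):
  (27·(-3.97456) − (-3.97357))/26 = -3.97460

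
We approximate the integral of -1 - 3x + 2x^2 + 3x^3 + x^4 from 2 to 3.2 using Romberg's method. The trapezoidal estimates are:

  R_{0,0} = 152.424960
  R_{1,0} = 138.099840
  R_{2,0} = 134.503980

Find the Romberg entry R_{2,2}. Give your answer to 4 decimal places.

133.3041

R_{1,1} = (4·138.099840 − 152.424960) / 3 = 133.324800
R_{2,1} = 134.503980 + (134.503980 − 138.099840)/3 = 133.305360
R_{2,2} = (16·133.305360 − 133.324800) / 15 = 133.304064
(Column j=1 coincides with Simpson's rule on the same nodes.)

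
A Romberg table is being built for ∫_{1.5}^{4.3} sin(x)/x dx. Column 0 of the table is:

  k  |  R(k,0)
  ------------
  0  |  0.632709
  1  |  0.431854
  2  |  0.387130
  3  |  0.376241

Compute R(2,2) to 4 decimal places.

0.3727

Richardson extrapolation on the trapezoidal column (denominator 4−1=3):
R(1,1) = 0.431854 + (0.431854 − 0.632709)/3 = 0.364902
R(2,1) = (4·0.387130 − 0.431854) / 3 = 0.372222
R(2,2) = (16·0.372222 − 0.364902) / 15 = 0.372710
(Column j=1 coincides with Simpson's rule on the same nodes.)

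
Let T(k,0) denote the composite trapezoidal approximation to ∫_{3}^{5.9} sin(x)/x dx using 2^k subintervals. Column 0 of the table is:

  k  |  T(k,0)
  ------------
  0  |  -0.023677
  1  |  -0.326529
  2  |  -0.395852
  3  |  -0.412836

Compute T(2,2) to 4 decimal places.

Richardson extrapolation on the trapezoidal column (denominator 4−1=3):
T(1,1) = (4·(-0.326529) − (-0.023677)) / 3 = -0.427480
T(2,1) = (4·(-0.395852) − (-0.326529)) / 3 = -0.418960
T(2,2) = (16·(-0.418960) − (-0.427480)) / 15 = -0.418392

-0.4184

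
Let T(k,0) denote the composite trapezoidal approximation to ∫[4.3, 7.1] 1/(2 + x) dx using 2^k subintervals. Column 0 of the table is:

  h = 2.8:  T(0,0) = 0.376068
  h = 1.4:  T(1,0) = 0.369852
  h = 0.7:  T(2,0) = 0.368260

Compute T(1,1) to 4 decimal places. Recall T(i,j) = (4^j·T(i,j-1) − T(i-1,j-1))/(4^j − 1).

Richardson extrapolation on the trapezoidal column (denominator 4−1=3):
T(1,1) = 0.369852 + (0.369852 − 0.376068)/3 = 0.367780

0.3678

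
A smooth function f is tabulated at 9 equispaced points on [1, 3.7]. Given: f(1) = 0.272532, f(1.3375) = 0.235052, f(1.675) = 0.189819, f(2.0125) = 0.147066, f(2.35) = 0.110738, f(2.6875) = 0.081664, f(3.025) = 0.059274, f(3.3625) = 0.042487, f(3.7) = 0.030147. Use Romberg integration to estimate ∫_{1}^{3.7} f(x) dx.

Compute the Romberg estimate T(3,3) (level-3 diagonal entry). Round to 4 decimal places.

0.3429

T(0,0) (trapezoid, 1 panel, h=2.7000): 0.408617
T(1,0) (trapezoid, 2 panels, h=1.3500): 0.353805
T(2,0) (trapezoid, 4 panels, h=0.6750): 0.345040
T(3,0) (trapezoid, 8 panels, h=0.3375): 0.343386
T(1,1) = 0.353805 + (0.353805 − 0.408617)/3 = 0.335534
T(2,1) = 0.345040 + (0.345040 − 0.353805)/3 = 0.342118
T(3,1) = 0.343386 + (0.343386 − 0.345040)/3 = 0.342835
T(2,2) = 0.342118 + (0.342118 − 0.335534)/15 = 0.342557
T(3,2) = 0.342835 + (0.342835 − 0.342118)/15 = 0.342883
T(3,3) = 0.342883 + (0.342883 − 0.342557)/63 = 0.342888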